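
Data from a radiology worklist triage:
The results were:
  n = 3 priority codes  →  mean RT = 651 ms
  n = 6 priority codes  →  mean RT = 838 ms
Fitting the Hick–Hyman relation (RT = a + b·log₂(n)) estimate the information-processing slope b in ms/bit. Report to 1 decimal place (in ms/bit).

The slope on a log₂ axis is (838 − 651) / (2.5850 − 1.5850) = 187.000 ms/bit.

187.0 ms/bit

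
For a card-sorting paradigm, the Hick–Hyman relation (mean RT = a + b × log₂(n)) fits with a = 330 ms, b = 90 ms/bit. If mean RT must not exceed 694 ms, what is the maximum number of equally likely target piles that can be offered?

16

Information budget: (694 − 330)/90 = 4.0444 bits, so n ≤ 2^4.0444 = 16.501 → at most 16.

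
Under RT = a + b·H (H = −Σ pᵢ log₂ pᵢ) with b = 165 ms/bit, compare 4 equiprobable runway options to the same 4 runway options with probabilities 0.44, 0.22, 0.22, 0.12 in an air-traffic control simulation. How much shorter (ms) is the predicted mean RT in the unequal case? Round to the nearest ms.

25 ms

Equiprobable entropy H₀ = log₂ 4 = 2.0000 bits.
Skewed entropy H = −Σ pᵢ log₂ pᵢ = 1.8494 bits.
ΔRT = b·(H₀ − H) = 165 × 0.1506 = 24.86 ms.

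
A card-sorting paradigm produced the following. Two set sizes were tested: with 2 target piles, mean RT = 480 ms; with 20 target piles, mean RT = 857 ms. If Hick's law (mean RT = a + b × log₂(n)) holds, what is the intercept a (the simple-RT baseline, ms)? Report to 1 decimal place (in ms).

b = (RT₂ − RT₁)/(log₂ n₂ − log₂ n₁) = (857 − 480)/(4.3219 − 1) = 113.488 ms/bit.
a = RT₁ − b·log₂ n₁ = 480 − 113.488 × 1 = 366.512 ms.

366.5 ms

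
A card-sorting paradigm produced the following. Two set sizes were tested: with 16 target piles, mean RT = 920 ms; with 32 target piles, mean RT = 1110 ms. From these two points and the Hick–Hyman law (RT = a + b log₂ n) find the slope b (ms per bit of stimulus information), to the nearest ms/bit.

Slope: b = (1110 − 920) / (log₂ 32 − log₂ 16) = 190/1.0000 = 190 ms/bit.

190 ms/bit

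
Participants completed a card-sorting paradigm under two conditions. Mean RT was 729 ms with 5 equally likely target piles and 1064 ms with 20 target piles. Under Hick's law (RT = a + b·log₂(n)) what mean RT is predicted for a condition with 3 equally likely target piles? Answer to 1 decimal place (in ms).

RT is linear in log₂ n, so two points fix the line:
  b = (1064 − 729) / (log₂ 20 − log₂ 5) = 335 / (4.3219 − 2.3219) = 167.500 ms/bit
  a = 729 − 167.500 × 2.3219 = 340.077 ms
Then RT(3) = 340.077 + 167.500 × log₂ 3 = 340.077 + 167.500 × 1.5850 ≈ 605.558 ms.

605.6 ms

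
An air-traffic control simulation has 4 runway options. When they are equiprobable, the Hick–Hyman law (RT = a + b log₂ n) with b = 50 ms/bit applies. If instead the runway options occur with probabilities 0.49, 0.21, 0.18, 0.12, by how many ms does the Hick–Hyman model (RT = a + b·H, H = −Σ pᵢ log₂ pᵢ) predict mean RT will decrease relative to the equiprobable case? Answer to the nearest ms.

11 ms

The RT saving is b·ΔH. Equiprobable H₀ = log₂(4) = 2.0000 bits; with the given probabilities H = 1.7895 bits.
b·(H₀ − H) = 50 × (2.0000 − 1.7895) = 10.53 ms.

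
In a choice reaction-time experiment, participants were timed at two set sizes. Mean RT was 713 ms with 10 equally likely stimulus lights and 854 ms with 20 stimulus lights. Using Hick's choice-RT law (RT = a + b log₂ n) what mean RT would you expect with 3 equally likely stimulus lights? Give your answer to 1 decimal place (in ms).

468.1 ms

With log₂ n on the abscissa the relation is linear; from the two conditions:
  b = (854 − 713) / (log₂ 20 − log₂ 10) = 141 / (4.3219 − 3.3219) = 141.000 ms/bit
  a = 713 − 141.000 × 3.3219 = 244.608 ms
Then RT(3) = 244.608 + 141.000 × log₂ 3 = 244.608 + 141.000 × 1.5850 ≈ 468.088 ms.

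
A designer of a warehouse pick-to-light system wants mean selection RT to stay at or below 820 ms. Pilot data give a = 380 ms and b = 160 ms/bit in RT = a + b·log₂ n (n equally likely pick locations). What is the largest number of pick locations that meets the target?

Information budget: (820 − 380)/160 = 2.7500 bits, so n ≤ 2^2.7500 = 6.727 → at most 6.

6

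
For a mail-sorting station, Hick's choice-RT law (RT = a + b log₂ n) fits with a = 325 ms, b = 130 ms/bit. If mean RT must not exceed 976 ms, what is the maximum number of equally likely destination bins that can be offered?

Set 325 + 130·log₂ n ≤ 976 → log₂ n ≤ (976 − 325)/130 = 5.0077.
So n ≤ 2^5.0077 = 32.171; the largest integer n is 32.

32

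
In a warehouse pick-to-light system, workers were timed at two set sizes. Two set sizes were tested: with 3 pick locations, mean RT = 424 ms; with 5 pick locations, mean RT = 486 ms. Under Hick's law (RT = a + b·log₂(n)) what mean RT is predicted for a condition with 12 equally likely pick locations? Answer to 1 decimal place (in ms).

With log₂ n on the abscissa the relation is linear; from the two conditions:
  b = (486 − 424) / (log₂ 5 − log₂ 3) = 62 / (2.3219 − 1.5850) = 84.129 ms/bit
  a = 424 − 84.129 × 1.5850 = 290.659 ms
Then RT(12) = 290.659 + 84.129 × log₂ 12 = 290.659 + 84.129 × 3.5850 ≈ 592.258 ms.

592.3 ms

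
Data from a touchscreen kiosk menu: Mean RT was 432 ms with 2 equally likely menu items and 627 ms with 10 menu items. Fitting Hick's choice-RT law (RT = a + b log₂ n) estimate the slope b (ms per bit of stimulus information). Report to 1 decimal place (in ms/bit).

84.0 ms/bit

Slope: b = (627 − 432) / (log₂ 10 − log₂ 2) = 195/2.3219 = 83.982 ms/bit.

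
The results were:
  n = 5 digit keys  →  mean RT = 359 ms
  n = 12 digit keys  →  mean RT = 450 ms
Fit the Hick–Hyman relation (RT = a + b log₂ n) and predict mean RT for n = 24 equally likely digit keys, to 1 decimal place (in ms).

522.0 ms

RT is linear in log₂ n, so two points fix the line:
  b = (450 − 359) / (log₂ 12 − log₂ 5) = 91 / (3.5850 − 2.3219) = 72.049 ms/bit
  a = 359 − 72.049 × 2.3219 = 191.708 ms
Then RT(24) = 191.708 + 72.049 × log₂ 24 = 191.708 + 72.049 × 4.5850 ≈ 522.049 ms.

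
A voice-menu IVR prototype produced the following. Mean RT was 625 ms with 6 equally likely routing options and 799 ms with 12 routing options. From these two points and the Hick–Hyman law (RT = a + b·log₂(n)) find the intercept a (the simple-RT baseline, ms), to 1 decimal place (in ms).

175.2 ms

The slope on a log₂ axis is (799 − 625) / (3.5850 − 2.5850) = 174.000 ms/bit.
Intercept: a = 625 − 174.000·log₂(6) = 175.217 ms.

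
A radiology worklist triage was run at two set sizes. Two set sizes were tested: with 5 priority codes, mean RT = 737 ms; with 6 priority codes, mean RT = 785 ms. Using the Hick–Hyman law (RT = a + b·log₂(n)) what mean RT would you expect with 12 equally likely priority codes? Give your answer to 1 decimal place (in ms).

967.5 ms

RT is linear in log₂ n, so two points fix the line:
  b = (785 − 737) / (log₂ 6 − log₂ 5) = 48 / (2.5850 − 2.3219) = 182.486 ms/bit
  a = 737 − 182.486 × 2.3219 = 313.281 ms
Then RT(12) = 313.281 + 182.486 × log₂ 12 = 313.281 + 182.486 × 3.5850 ≈ 967.486 ms.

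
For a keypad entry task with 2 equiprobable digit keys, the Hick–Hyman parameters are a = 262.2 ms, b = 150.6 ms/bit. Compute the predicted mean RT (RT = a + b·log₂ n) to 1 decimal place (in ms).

log₂(2) = 1 bits, so RT = 262.2 + 150.6 × 1 ≈ 412.800 ms.

412.8 ms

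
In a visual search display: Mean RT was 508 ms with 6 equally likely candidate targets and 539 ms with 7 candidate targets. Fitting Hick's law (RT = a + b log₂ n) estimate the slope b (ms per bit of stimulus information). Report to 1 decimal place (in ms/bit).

Slope: b = (539 − 508) / (log₂ 7 − log₂ 6) = 31/0.2224 = 139.393 ms/bit.

139.4 ms/bit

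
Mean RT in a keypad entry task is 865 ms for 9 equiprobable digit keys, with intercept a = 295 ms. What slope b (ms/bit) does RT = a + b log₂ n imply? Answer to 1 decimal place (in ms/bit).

9 alternatives carry log₂ 9 = 3.1699 bits; the choice cost is 865 − 295 = 570 ms, so b = 570/3.1699 = 179.815 ms/bit.

179.8 ms/bit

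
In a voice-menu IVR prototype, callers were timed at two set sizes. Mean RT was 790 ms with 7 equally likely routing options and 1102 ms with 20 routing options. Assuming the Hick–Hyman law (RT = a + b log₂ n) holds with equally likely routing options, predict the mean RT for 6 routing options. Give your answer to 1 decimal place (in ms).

Fit slope and intercept:
  b = (1102 − 790) / (log₂ 20 − log₂ 7) = 312 / (4.3219 − 2.8074) = 205.999 ms/bit
  a = 790 − 205.999 × 2.8074 = 211.689 ms
Then RT(6) = 211.689 + 205.999 × log₂ 6 = 211.689 + 205.999 × 2.5850 ≈ 744.187 ms.

744.2 ms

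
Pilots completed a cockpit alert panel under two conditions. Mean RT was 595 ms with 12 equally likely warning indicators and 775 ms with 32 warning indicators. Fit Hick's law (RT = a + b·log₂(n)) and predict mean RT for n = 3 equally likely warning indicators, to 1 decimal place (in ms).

340.6 ms

With log₂ n on the abscissa the relation is linear; from the two conditions:
  b = (775 − 595) / (log₂ 32 − log₂ 12) = 180 / (5 − 3.5850) = 127.205 ms/bit
  a = 595 − 127.205 × 3.5850 = 138.974 ms
Then RT(3) = 138.974 + 127.205 × log₂ 3 = 138.974 + 127.205 × 1.5850 ≈ 340.590 ms.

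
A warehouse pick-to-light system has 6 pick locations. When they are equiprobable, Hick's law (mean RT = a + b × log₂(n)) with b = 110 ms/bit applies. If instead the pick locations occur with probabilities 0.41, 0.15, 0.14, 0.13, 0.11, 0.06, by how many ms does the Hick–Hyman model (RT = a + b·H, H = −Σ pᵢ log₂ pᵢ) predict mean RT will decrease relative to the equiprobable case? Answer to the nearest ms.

The RT saving is b·ΔH. Equiprobable H₀ = log₂(6) = 2.5850 bits; with the given probabilities H = 2.3115 bits.
b·(H₀ − H) = 110 × (2.5850 − 2.3115) = 30.08 ms.

30 ms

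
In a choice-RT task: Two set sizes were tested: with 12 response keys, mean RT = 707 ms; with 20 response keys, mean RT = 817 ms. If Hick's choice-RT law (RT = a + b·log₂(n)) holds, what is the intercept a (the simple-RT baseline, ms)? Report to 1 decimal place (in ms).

171.9 ms

b = (RT₂ − RT₁)/(log₂ n₂ − log₂ n₁) = (817 − 707)/(4.3219 − 3.5850) = 149.261 ms/bit.
Intercept: a = 707 − 149.261·log₂(12) = 171.906 ms.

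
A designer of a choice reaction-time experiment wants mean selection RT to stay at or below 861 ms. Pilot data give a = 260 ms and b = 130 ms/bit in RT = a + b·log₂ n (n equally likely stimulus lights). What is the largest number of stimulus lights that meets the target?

130·log₂ n ≤ 861 − 260 = 601, giving log₂ n ≤ 4.6231 and n ≤ 24.643. The largest whole number is 24.

24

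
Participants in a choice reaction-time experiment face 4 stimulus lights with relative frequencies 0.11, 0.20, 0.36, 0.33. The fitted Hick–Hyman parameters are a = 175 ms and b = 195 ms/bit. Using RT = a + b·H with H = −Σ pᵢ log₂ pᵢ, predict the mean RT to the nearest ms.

540 ms

Entropy contributions −pᵢ log₂ pᵢ: 0.3503, 0.4644, 0.5306, 0.5278; sum H = 1.8731 bits.
RT = a + bH = 175 + 195·1.8731 = 540.26 ms.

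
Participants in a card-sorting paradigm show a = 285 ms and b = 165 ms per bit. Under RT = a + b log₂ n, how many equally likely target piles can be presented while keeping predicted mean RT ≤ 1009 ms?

Information budget: (1009 − 285)/165 = 4.3879 bits, so n ≤ 2^4.3879 = 20.935 → at most 20.

20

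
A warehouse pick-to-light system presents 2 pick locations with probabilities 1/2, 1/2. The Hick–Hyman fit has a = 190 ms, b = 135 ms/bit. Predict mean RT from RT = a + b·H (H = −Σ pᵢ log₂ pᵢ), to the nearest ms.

Each term −pᵢ log₂ pᵢ: 0.5·1 + 0.5·1; summed, H = 1.000 bits.
Mean RT = a + bH = 190 + 135·1.000 = 325.00 ms.

325 ms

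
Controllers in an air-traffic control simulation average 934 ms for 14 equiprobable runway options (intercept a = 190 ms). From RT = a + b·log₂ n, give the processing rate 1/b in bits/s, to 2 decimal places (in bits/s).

5.12 bits/s

b = (934 − 190)/log₂ 14 = 744/3.8074 = 195.411 ms per bit = 0.19541 s/bit; the reciprocal is 5.117 bits/s.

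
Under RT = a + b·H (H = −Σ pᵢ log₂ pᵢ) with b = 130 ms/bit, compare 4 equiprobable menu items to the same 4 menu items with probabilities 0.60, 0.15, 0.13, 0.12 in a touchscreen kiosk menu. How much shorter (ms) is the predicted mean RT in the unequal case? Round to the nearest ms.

52 ms

Equiprobable entropy H₀ = log₂ 4 = 2.0000 bits.
Skewed entropy H = −Σ pᵢ log₂ pᵢ = 1.6024 bits.
ΔRT = b·(H₀ − H) = 130 × 0.3976 = 51.68 ms.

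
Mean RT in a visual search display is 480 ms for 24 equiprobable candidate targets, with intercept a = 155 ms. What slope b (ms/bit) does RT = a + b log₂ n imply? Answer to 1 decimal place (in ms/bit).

70.9 ms/bit

log₂(24) = 4.5850 bits.
b = (RT − a)/log₂ n = (480 − 155) / 4.5850 = 70.884 ms/bit.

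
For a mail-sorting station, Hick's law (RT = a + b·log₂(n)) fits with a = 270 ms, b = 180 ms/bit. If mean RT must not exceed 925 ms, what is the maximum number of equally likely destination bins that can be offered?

Set 270 + 180·log₂ n ≤ 925 → log₂ n ≤ (925 − 270)/180 = 3.6389.
So n ≤ 2^3.6389 = 12.457; the largest integer n is 12.

12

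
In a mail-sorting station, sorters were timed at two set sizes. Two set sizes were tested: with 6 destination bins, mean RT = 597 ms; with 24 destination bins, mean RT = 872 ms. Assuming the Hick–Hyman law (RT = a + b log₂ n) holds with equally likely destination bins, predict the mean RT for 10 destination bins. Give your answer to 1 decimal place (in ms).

698.3 ms

With log₂ n on the abscissa the relation is linear; from the two conditions:
  b = (872 − 597) / (log₂ 24 − log₂ 6) = 275 / (4.5850 − 2.5850) = 137.500 ms/bit
  a = 597 − 137.500 × 2.5850 = 241.568 ms
Then RT(10) = 241.568 + 137.500 × log₂ 10 = 241.568 + 137.500 × 3.3219 ≈ 698.333 ms.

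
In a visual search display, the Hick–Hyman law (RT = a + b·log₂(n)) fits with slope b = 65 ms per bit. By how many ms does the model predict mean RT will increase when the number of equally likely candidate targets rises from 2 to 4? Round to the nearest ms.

65 ms

Only the slope matters, since a is common to both: ΔRT = b·log₂(n₂/n₁).
log₂(4) − log₂(2) = log₂(4/2) = log₂(2) = 1.
ΔRT = 65 × 1.0000 = 65.000 ms.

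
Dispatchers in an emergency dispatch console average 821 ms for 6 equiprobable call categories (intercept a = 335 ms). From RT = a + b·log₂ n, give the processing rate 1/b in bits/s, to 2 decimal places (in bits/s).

b = (821 − 335)/log₂ 6 = 486/2.5850 = 188.010 ms per bit = 0.18801 s/bit; the reciprocal is 5.319 bits/s.

5.32 bits/s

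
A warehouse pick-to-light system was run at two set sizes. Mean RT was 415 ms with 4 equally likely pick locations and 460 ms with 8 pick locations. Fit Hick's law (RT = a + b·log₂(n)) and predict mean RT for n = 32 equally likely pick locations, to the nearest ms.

With log₂ n on the abscissa the relation is linear; from the two conditions:
  b = (460 − 415) / (log₂ 8 − log₂ 4) = 45 / (3 − 2) = 45 ms/bit
  a = 415 − 45 × 2 = 325 ms
Then RT(32) = 325 + 45 × log₂ 32 = 325 + 45 × 5 ≈ 550.000 ms.

550 ms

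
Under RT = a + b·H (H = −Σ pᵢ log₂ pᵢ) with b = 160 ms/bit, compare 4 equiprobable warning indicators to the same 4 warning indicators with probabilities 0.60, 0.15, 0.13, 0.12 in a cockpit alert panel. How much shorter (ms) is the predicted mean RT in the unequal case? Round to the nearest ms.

Equiprobable entropy H₀ = log₂ 4 = 2.0000 bits.
Skewed entropy H = −Σ pᵢ log₂ pᵢ = 1.6024 bits.
ΔRT = b·(H₀ − H) = 160 × 0.3976 = 63.61 ms.

64 ms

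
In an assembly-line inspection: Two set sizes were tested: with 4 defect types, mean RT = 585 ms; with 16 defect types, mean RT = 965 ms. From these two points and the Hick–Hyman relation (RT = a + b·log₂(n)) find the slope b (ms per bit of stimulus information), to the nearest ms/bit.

190 ms/bit

b = (RT₂ − RT₁)/(log₂ n₂ − log₂ n₁) = (965 − 585)/(4 − 2) = 190 ms/bit.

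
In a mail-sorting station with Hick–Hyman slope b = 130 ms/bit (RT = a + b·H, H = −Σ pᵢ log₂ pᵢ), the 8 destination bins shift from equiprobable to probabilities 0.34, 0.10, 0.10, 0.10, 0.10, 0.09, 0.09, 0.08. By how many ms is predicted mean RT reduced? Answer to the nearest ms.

Equiprobable entropy H₀ = log₂ 8 = 3.0000 bits.
Skewed entropy H = −Σ pᵢ log₂ pᵢ = 2.7748 bits.
ΔRT = b·(H₀ − H) = 130 × 0.2252 = 29.28 ms.

29 ms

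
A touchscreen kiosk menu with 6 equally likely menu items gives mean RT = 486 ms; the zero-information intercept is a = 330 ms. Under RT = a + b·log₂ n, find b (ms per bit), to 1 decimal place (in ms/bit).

6 alternatives carry log₂ 6 = 2.5850 bits; the choice cost is 486 − 330 = 156 ms, so b = 156/2.5850 = 60.349 ms/bit.

60.3 ms/bit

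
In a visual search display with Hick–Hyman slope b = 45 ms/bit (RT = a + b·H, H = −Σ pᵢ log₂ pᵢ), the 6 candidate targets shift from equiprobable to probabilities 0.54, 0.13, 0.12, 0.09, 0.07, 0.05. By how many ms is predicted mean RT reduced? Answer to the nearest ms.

The RT saving is b·ΔH. Equiprobable H₀ = log₂(6) = 2.5850 bits; with the given probabilities H = 2.0271 bits.
b·(H₀ − H) = 45 × (2.5850 − 2.0271) = 25.11 ms.

25 ms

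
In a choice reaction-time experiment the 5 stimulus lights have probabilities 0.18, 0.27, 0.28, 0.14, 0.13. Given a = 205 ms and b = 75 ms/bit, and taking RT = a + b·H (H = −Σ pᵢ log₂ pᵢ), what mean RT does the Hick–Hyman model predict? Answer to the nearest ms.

374 ms

H = 0.18·log₂(1/0.18) + 0.27·log₂(1/0.27) + 0.28·log₂(1/0.28) + 0.14·log₂(1/0.14) + 0.13·log₂(1/0.13) = 2.2493 bits.
RT = 205 + 75 × 2.2493 = 373.70 ms.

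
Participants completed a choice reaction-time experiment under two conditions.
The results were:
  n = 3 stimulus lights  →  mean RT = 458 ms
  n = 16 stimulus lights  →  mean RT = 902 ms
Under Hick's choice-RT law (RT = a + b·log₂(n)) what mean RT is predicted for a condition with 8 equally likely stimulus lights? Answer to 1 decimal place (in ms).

Solve the two-equation system in a and b:
  b = (902 − 458) / (log₂ 16 − log₂ 3) = 444 / (4 − 1.5850) = 183.848 ms/bit
  a = 458 − 183.848 × 1.5850 = 166.608 ms
Then RT(8) = 166.608 + 183.848 × log₂ 8 = 166.608 + 183.848 × 3 ≈ 718.152 ms.

718.2 ms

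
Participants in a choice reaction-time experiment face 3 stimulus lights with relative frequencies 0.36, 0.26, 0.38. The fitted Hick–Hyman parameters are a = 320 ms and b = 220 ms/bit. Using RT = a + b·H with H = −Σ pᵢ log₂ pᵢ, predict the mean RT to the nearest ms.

665 ms

Entropy contributions −pᵢ log₂ pᵢ: 0.5306, 0.5053, 0.5305; sum H = 1.5664 bits.
RT = a + bH = 320 + 220·1.5664 = 664.60 ms.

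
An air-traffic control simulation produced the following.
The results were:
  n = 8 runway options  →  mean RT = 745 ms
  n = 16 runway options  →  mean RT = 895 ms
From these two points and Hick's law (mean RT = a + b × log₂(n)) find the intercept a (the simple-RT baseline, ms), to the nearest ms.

295 ms

b = (RT₂ − RT₁)/(log₂ n₂ − log₂ n₁) = (895 − 745)/(4 − 3) = 150 ms/bit.
Intercept: a = 745 − 150·log₂(8) = 295.000 ms.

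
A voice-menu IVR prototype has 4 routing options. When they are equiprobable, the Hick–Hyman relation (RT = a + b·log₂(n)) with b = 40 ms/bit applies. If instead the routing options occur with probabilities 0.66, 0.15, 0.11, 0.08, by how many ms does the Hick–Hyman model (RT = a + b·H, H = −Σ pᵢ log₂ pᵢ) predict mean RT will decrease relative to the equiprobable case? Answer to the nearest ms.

22 ms

Equiprobable entropy H₀ = log₂ 4 = 2.0000 bits.
Skewed entropy H = −Σ pᵢ log₂ pᵢ = 1.4480 bits.
ΔRT = b·(H₀ − H) = 40 × 0.5520 = 22.08 ms.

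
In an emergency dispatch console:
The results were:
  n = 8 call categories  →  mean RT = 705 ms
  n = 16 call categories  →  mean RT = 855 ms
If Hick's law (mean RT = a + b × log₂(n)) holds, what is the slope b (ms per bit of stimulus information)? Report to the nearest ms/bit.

b = (RT₂ − RT₁)/(log₂ n₂ − log₂ n₁) = (855 − 705)/(4 − 3) = 150 ms/bit.

150 ms/bit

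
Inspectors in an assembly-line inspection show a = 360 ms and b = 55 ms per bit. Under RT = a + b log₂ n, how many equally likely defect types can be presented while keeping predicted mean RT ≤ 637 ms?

32

Set 360 + 55·log₂ n ≤ 637 → log₂ n ≤ (637 − 360)/55 = 5.0364.
So n ≤ 2^5.0364 = 32.817; the largest integer n is 32.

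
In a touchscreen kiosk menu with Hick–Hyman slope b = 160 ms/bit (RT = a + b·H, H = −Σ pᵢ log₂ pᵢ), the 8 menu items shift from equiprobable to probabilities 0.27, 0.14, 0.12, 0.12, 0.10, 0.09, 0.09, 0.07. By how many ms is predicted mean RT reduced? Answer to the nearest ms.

Equiprobable entropy H₀ = log₂ 8 = 3.0000 bits.
Skewed entropy H = −Σ pᵢ log₂ pᵢ = 2.8673 bits.
ΔRT = b·(H₀ − H) = 160 × 0.1327 = 21.23 ms.

21 ms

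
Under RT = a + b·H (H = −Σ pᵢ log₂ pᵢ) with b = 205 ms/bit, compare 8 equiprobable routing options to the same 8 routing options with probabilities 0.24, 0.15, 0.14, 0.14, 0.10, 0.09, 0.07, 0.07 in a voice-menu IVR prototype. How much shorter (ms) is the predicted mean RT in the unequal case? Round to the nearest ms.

Equiprobable entropy H₀ = log₂ 8 = 3.0000 bits.
Skewed entropy H = −Σ pᵢ log₂ pᵢ = 2.8809 bits.
ΔRT = b·(H₀ − H) = 205 × 0.1191 = 24.42 ms.

24 ms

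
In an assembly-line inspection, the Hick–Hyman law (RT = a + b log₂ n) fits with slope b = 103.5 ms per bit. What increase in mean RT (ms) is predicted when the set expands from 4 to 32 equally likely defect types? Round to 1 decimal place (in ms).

310.5 ms

ΔRT = (a + b log₂ n₂) − (a + b log₂ n₁) = b·(log₂ n₂ − log₂ n₁).
log₂(32) − log₂(4) = log₂(32/4) = log₂(8) = 3.
ΔRT = 103.5 × 3.0000 = 310.500 ms.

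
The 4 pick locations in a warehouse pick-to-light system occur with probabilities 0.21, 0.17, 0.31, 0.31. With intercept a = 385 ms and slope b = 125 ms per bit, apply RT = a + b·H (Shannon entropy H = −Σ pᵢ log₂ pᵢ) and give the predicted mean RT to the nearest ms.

629 ms

Entropy contributions −pᵢ log₂ pᵢ: 0.4728, 0.4346, 0.5238, 0.5238; sum H = 1.9550 bits.
RT = a + bH = 385 + 125·1.9550 = 629.37 ms.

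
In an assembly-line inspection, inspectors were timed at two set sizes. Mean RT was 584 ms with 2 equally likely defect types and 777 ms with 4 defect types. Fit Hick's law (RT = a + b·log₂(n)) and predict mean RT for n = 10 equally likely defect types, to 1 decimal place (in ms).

With log₂ n on the abscissa the relation is linear; from the two conditions:
  b = (777 − 584) / (log₂ 4 − log₂ 2) = 193 / (2 − 1) = 193.000 ms/bit
  a = 584 − 193.000 × 1 = 391.000 ms
Then RT(10) = 391.000 + 193.000 × log₂ 10 = 391.000 + 193.000 × 3.3219 ≈ 1032.132 ms.

1032.1 ms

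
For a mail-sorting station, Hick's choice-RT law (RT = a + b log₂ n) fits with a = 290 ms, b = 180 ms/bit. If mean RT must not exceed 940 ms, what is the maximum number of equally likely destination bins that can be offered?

12

Information budget: (940 − 290)/180 = 3.6111 bits, so n ≤ 2^3.6111 = 12.219 → at most 12.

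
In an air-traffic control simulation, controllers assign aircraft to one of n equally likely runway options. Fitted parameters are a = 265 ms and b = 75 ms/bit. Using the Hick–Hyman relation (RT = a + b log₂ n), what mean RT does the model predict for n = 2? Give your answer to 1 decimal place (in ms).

340.0 ms

log₂(2) = 1 bits, so RT = 265 + 75 × 1 ≈ 340.000 ms.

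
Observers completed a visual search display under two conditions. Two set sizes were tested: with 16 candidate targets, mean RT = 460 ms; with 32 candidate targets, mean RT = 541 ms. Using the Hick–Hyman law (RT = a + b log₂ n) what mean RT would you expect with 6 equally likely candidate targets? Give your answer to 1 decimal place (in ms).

With log₂ n on the abscissa the relation is linear; from the two conditions:
  b = (541 − 460) / (log₂ 32 − log₂ 16) = 81 / (5 − 4) = 81.000 ms/bit
  a = 460 − 81.000 × 4 = 136.000 ms
Then RT(6) = 136.000 + 81.000 × log₂ 6 = 136.000 + 81.000 × 2.5850 ≈ 345.382 ms.

345.4 ms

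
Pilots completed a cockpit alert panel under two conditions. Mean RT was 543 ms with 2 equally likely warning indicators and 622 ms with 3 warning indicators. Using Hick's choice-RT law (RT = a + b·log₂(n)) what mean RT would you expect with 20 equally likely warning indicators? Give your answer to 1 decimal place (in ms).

RT is linear in log₂ n, so two points fix the line:
  b = (622 − 543) / (log₂ 3 − log₂ 2) = 79 / (1.5850 − 1) = 135.051 ms/bit
  a = 543 − 135.051 × 1 = 407.949 ms
Then RT(20) = 407.949 + 135.051 × log₂ 20 = 407.949 + 135.051 × 4.3219 ≈ 991.631 ms.

991.6 ms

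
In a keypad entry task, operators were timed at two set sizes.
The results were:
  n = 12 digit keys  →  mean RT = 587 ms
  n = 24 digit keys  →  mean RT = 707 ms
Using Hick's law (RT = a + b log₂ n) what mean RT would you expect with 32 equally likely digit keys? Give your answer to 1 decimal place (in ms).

756.8 ms

Solve the two-equation system in a and b:
  b = (707 − 587) / (log₂ 24 − log₂ 12) = 120 / (4.5850 − 3.5850) = 120.000 ms/bit
  a = 587 − 120.000 × 3.5850 = 156.804 ms
Then RT(32) = 156.804 + 120.000 × log₂ 32 = 156.804 + 120.000 × 5 ≈ 756.804 ms.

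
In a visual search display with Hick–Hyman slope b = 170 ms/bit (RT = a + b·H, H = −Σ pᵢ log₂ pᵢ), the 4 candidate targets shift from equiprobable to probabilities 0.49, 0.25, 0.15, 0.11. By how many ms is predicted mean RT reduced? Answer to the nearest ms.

40 ms

The RT saving is b·ΔH. Equiprobable H₀ = log₂(4) = 2.0000 bits; with the given probabilities H = 1.7651 bits.
b·(H₀ − H) = 170 × (2.0000 − 1.7651) = 39.93 ms.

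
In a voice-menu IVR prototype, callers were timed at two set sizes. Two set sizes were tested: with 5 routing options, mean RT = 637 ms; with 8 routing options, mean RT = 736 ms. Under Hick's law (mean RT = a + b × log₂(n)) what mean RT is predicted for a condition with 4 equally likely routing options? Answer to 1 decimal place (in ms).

With log₂ n on the abscissa the relation is linear; from the two conditions:
  b = (736 − 637) / (log₂ 8 − log₂ 5) = 99 / (3 − 2.3219) = 146.002 ms/bit
  a = 637 − 146.002 × 2.3219 = 297.993 ms
Then RT(4) = 297.993 + 146.002 × log₂ 4 = 297.993 + 146.002 × 2 ≈ 589.998 ms.

590.0 ms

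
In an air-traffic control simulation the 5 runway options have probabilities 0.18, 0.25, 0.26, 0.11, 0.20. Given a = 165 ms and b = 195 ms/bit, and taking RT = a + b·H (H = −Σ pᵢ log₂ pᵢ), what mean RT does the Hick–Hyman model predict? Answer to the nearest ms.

Entropy contributions −pᵢ log₂ pᵢ: 0.4453, 0.5000, 0.5053, 0.3503, 0.4644; sum H = 2.2653 bits.
RT = a + bH = 165 + 195·2.2653 = 606.73 ms.

607 ms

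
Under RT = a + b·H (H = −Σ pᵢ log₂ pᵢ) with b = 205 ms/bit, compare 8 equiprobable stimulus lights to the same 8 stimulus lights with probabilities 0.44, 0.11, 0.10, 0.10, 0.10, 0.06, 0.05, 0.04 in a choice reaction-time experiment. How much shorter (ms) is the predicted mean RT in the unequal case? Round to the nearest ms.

The RT saving is b·ΔH. Equiprobable H₀ = log₂(8) = 3.0000 bits; with the given probabilities H = 2.5134 bits.
b·(H₀ − H) = 205 × (3.0000 − 2.5134) = 99.75 ms.

100 ms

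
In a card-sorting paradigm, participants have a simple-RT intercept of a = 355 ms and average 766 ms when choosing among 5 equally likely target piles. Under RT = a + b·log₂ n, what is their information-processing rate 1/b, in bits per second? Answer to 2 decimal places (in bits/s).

Choice component = 766 − 355 = 411 ms over log₂(5) = 2.3219 bits.
b = 411 / 2.3219 = 177.008 ms/bit, so 1/b = 5.649 bits/s.

5.65 bits/s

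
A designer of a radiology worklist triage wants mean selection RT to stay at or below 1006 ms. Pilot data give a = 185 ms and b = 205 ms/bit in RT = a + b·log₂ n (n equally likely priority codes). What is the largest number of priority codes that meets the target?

205·log₂ n ≤ 1006 − 185 = 821, giving log₂ n ≤ 4.0049 and n ≤ 16.054. The largest whole number is 16.

16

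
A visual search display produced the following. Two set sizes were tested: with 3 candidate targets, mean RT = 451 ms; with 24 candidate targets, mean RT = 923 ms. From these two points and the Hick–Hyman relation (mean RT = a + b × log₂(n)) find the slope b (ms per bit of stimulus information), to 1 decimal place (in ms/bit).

157.3 ms/bit

The slope on a log₂ axis is (923 − 451) / (4.5850 − 1.5850) = 157.333 ms/bit.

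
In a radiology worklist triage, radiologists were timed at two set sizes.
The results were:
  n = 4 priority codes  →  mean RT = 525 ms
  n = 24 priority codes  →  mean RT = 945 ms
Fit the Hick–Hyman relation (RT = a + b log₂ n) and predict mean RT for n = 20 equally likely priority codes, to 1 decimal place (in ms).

Solve the two-equation system in a and b:
  b = (945 − 525) / (log₂ 24 − log₂ 4) = 420 / (4.5850 − 2) = 162.478 ms/bit
  a = 525 − 162.478 × 2 = 200.044 ms
Then RT(20) = 200.044 + 162.478 × log₂ 20 = 200.044 + 162.478 × 4.3219 ≈ 902.263 ms.

902.3 ms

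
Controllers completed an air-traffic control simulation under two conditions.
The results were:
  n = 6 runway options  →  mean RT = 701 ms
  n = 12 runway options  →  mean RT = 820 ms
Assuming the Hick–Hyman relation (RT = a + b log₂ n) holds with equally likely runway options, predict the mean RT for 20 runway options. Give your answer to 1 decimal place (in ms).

RT is linear in log₂ n, so two points fix the line:
  b = (820 − 701) / (log₂ 12 − log₂ 6) = 119 / (3.5850 − 2.5850) = 119.000 ms/bit
  a = 701 − 119.000 × 2.5850 = 393.389 ms
Then RT(20) = 393.389 + 119.000 × log₂ 20 = 393.389 + 119.000 × 4.3219 ≈ 907.699 ms.

907.7 ms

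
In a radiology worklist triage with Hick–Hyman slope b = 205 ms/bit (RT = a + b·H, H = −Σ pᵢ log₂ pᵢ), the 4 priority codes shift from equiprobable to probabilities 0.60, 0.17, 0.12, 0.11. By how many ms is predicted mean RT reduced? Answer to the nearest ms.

Equiprobable entropy H₀ = log₂ 4 = 2.0000 bits.
Skewed entropy H = −Σ pᵢ log₂ pᵢ = 1.5941 bits.
ΔRT = b·(H₀ − H) = 205 × 0.4059 = 83.21 ms.

83 ms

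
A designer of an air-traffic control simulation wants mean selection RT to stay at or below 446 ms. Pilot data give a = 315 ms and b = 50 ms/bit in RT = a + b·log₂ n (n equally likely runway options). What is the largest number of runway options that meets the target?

Set 315 + 50·log₂ n ≤ 446 → log₂ n ≤ (446 − 315)/50 = 2.6200.
So n ≤ 2^2.6200 = 6.148; the largest integer n is 6.

6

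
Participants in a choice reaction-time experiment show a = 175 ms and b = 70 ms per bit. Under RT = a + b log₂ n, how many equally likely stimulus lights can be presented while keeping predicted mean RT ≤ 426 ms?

12

70·log₂ n ≤ 426 − 175 = 251, giving log₂ n ≤ 3.5857 and n ≤ 12.006. The largest whole number is 12.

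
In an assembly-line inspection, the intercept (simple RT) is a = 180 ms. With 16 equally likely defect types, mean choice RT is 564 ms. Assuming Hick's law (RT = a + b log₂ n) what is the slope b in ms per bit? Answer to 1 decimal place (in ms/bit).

b = (564 − 180) / log₂(16) = 384 / 4 = 96.000 ms/bit.

96.0 ms/bit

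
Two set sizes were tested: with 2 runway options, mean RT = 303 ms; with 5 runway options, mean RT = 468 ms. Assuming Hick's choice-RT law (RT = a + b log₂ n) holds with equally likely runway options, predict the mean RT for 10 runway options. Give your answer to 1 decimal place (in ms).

Solve the two-equation system in a and b:
  b = (468 − 303) / (log₂ 5 − log₂ 2) = 165 / (2.3219 − 1) = 124.818 ms/bit
  a = 303 − 124.818 × 1 = 178.182 ms
Then RT(10) = 178.182 + 124.818 × log₂ 10 = 178.182 + 124.818 × 3.3219 ≈ 592.818 ms.

592.8 ms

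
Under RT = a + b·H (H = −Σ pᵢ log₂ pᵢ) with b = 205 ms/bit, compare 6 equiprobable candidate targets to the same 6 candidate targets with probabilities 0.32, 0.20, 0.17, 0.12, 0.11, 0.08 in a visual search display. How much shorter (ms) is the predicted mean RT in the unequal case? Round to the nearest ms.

31 ms

The RT saving is b·ΔH. Equiprobable H₀ = log₂(6) = 2.5850 bits; with the given probabilities H = 2.4339 bits.
b·(H₀ − H) = 205 × (2.5850 − 2.4339) = 30.97 ms.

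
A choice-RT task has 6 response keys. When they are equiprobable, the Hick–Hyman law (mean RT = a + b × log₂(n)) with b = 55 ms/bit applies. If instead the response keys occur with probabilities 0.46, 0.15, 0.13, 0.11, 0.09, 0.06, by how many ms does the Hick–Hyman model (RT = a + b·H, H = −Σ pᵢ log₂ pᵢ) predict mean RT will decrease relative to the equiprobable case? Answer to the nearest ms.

20 ms

Equiprobable entropy H₀ = log₂ 6 = 2.5850 bits.
Skewed entropy H = −Σ pᵢ log₂ pᵢ = 2.2150 bits.
ΔRT = b·(H₀ − H) = 55 × 0.3700 = 20.35 ms.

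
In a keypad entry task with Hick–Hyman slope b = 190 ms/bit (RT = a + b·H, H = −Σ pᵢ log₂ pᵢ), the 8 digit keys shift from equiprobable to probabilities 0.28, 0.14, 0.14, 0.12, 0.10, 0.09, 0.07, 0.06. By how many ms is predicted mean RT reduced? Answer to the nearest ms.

The RT saving is b·ΔH. Equiprobable H₀ = log₂(8) = 3.0000 bits; with the given probabilities H = 2.8324 bits.
b·(H₀ − H) = 190 × (3.0000 − 2.8324) = 31.84 ms.

32 ms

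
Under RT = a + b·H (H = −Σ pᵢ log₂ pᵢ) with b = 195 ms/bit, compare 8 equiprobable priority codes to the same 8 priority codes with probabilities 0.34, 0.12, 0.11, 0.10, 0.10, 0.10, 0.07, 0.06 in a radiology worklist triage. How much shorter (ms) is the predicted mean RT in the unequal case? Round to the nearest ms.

The RT saving is b·ΔH. Equiprobable H₀ = log₂(8) = 3.0000 bits; with the given probabilities H = 2.7552 bits.
b·(H₀ − H) = 195 × (3.0000 − 2.7552) = 47.74 ms.

48 ms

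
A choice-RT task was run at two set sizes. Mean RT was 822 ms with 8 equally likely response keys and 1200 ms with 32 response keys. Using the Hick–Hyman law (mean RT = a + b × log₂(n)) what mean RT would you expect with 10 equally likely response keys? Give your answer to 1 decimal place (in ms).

RT is linear in log₂ n, so two points fix the line:
  b = (1200 − 822) / (log₂ 32 − log₂ 8) = 378 / (5 − 3) = 189.000 ms/bit
  a = 822 − 189.000 × 3 = 255.000 ms
Then RT(10) = 255.000 + 189.000 × log₂ 10 = 255.000 + 189.000 × 3.3219 ≈ 882.844 ms.

882.8 ms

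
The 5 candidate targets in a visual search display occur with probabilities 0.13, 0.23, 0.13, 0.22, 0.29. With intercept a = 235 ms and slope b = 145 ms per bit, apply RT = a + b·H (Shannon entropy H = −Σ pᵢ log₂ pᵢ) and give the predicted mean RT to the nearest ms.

561 ms

Entropy contributions −pᵢ log₂ pᵢ: 0.3826, 0.4877, 0.3826, 0.4806, 0.5179; sum H = 2.2514 bits.
RT = a + bH = 235 + 145·2.2514 = 561.46 ms.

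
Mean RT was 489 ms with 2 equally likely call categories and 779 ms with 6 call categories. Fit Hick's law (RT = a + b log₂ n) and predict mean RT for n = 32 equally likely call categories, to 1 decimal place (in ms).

1220.9 ms

With log₂ n on the abscissa the relation is linear; from the two conditions:
  b = (779 − 489) / (log₂ 6 − log₂ 2) = 290 / (2.5850 − 1) = 182.970 ms/bit
  a = 489 − 182.970 × 1 = 306.030 ms
Then RT(32) = 306.030 + 182.970 × log₂ 32 = 306.030 + 182.970 × 5 ≈ 1220.879 ms.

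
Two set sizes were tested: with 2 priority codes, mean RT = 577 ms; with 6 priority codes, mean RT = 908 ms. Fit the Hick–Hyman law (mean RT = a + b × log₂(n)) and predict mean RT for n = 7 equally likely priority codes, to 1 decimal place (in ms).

954.4 ms

RT is linear in log₂ n, so two points fix the line:
  b = (908 − 577) / (log₂ 6 − log₂ 2) = 331 / (2.5850 − 1) = 208.838 ms/bit
  a = 577 − 208.838 × 1 = 368.162 ms
Then RT(7) = 368.162 + 208.838 × log₂ 7 = 368.162 + 208.838 × 2.8074 ≈ 954.444 ms.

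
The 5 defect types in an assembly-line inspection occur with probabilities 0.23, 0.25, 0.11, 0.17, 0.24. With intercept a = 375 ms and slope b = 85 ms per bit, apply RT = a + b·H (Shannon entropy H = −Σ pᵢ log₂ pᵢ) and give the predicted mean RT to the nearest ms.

568 ms

Entropy contributions −pᵢ log₂ pᵢ: 0.4877, 0.5000, 0.3503, 0.4346, 0.4941; sum H = 2.2667 bits.
RT = a + bH = 375 + 85·2.2667 = 567.67 ms.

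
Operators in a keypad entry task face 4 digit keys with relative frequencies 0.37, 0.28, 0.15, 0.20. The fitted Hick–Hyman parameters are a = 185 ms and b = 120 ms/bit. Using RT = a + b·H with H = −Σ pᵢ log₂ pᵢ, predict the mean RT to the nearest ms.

H = 0.37·log₂(1/0.37) + 0.28·log₂(1/0.28) + 0.15·log₂(1/0.15) + 0.20·log₂(1/0.20) = 1.9199 bits.
RT = 185 + 120 × 1.9199 = 415.39 ms.

415 ms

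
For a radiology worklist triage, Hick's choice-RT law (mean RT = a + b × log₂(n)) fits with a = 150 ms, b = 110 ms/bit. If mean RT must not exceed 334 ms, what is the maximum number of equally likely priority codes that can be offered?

3

Information budget: (334 − 150)/110 = 1.6727 bits, so n ≤ 2^1.6727 = 3.188 → at most 3.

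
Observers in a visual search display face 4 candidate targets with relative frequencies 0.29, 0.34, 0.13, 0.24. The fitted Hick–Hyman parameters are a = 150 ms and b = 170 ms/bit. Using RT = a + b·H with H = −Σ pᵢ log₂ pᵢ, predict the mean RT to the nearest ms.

H = 0.29·log₂(1/0.29) + 0.34·log₂(1/0.34) + 0.13·log₂(1/0.13) + 0.24·log₂(1/0.24) = 1.9239 bits.
RT = 150 + 170 × 1.9239 = 477.06 ms.

477 ms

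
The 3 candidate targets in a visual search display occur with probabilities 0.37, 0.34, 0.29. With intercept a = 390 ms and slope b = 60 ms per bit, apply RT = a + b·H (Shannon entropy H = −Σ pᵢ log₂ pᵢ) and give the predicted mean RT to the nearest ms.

485 ms

Entropy contributions −pᵢ log₂ pᵢ: 0.5307, 0.5292, 0.5179; sum H = 1.5778 bits.
RT = a + bH = 390 + 60·1.5778 = 484.67 ms.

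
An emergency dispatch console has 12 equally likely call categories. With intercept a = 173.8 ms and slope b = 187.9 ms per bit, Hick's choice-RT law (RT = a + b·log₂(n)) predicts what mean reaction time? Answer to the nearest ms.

log₂(12) = 3.5850 bits, so RT = 173.8 + 187.9 × 3.5850 ≈ 847.414 ms.

847 ms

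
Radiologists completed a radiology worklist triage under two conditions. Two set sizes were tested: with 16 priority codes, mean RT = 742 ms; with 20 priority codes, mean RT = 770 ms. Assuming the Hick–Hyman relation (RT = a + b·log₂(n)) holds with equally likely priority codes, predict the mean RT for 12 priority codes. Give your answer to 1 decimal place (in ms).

705.9 ms

Solve the two-equation system in a and b:
  b = (770 − 742) / (log₂ 20 − log₂ 16) = 28 / (4.3219 − 4) = 86.976 ms/bit
  a = 742 − 86.976 × 4 = 394.096 ms
Then RT(12) = 394.096 + 86.976 × log₂ 12 = 394.096 + 86.976 × 3.5850 ≈ 705.902 ms.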